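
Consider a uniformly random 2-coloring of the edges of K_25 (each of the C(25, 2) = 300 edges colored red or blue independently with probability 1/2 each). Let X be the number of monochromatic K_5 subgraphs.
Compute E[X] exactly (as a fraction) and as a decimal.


Let X = Σ_S X_S over the C(25, 5) = 53130 subsets S of size 5, where X_S = 1 if the K_5 on S is monochromatic.
For a fixed S, the K_5 on S has C(5, 2) = 10 edges. P[all 10 edges red] = (1/2)^10, and likewise for blue, so P[monochromatic] = 2·(1/2)^10 = 2^{1 − 10} = 1/512.
Summing: E[X] = C(25, 5) · 2^{1 − 10} = 53130 · 1/512 = 26565/256.
Numerically: E[X] ≈ 103.769531.

E[X] = C(25,5)·2^(1−C(5,2)) = 26565/256 ≈ 103.769531.


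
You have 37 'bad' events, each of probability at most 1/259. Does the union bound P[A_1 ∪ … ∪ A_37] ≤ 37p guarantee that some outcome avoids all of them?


Union bound: P[∪_{i=1}^{37} A_i] ≤ Σ_i P[A_i] ≤ 37·p = 37·(1/259) = 1/7.
Numerically: 1/7 ≈ 0.1429.
Is 1/7 < 1? YES.
Since P[∪ A_i] ≤ 1/7 < 1, the complement has P[∩ A_i^c] ≥ 1 − 1/7 = 6/7 > 0, so some outcome avoids every A_i.

37·p = 1/7 ≈ 0.1429; existence CERTIFIED by the union bound.


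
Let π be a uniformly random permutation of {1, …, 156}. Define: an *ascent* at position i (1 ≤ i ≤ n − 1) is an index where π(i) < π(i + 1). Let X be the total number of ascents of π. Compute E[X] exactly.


Write X = Σ X_I over i = 1, …, 155, with X_I the indicator of one ascent.
There are 155 indicators.
For each fixed i, the pair (π(i), π(i+1)) is a uniformly random ordered pair of distinct values from {1, …, 156}; by symmetry P[π(i) < π(i+1)] = 1/2.
By linearity: E[X] = 155 · (1/2) = (156 − 1) · (1/2) = 155/2 ≈ 77.5000.

E[X] = 155/2 = 77.5000.


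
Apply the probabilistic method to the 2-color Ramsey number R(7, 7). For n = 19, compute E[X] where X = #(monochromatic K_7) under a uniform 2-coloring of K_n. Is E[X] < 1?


E[X] = C(19, 7) · 2^{1 − 21} = 50388 · 2^{−20} = 50388/1048576.
As a reduced fraction: E[X] = 12597/262144 ≈ 0.048054.
Is E[X] < 1? YES.
Since E[X] < 1, there exists a 2-coloring of K_{19} with no monochromatic K_7; hence R(7, 7) > 19.

E[X] = 12597/262144 ≈ 0.048054; E[X] < 1, so R(7, 7) > 19.


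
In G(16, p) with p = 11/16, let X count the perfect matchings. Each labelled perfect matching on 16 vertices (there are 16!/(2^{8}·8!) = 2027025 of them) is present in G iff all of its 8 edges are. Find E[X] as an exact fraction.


K_16 has 16!/(2^{8}·8!) = 2027025 labelled perfect matchings.
For each such perfect matching H, let X_H = 1 if all 8 edges of H are present in G. Then P[X_H = 1] = p^{8} = (11/16)^{8} = 214358881/4294967296.
By linearity: E[X] = Σ_H E[X_H] = 2027025 · p^{8} = 2027025 · 214358881/4294967296 = 434510810759025/4294967296.
Numerically: E[X] ≈ 1.0117e+05.

E[X] = 2027025 · (11/16)^{8} = 434510810759025/4294967296 ≈ 1.0117e+05.


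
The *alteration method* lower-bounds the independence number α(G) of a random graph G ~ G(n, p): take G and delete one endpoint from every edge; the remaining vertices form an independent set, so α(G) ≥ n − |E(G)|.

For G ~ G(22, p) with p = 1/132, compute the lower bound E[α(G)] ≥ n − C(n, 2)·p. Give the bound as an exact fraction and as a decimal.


E[|E(G)|] = C(22, 2)·p = 231 · (1/132) = 7/4.
E[α(G)] ≥ n − E[|E(G)|] = 22 − 7/4 = 81/4.
Numerically: ≈ 20.250000.
(This is only a lower bound; the true E[α(G)] may be larger.)

E[α(G)] ≥ 81/4 ≈ 20.250000.


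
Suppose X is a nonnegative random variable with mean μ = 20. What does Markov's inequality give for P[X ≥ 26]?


μ = E[X] = 20, a = 26.
Markov: P[X ≥ 26] ≤ μ/a = (20)/26 = 10/13.
Numerically: ≈ 0.769231.
(Since a = 26 > μ = 20.000000, the bound 10/13 is < 1 and informative.)

P[X ≥ 26] ≤ 10/13 ≈ 0.769231.


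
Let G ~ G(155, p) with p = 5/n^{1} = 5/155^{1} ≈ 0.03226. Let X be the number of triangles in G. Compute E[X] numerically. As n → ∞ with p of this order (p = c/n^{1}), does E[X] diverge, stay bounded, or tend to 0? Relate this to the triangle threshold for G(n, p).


Number of potential triangles: C(155, 3) = 608685.
Each occurs with probability p³ ≈ (0.03226)³ ≈ 3.356718e-05.
By linearity: E[X] = C(155, 3)·p³ ≈ 608685 · 3.356718e-05 ≈ 20.4318.
Here α = 1, so p = 5/n is exactly at the triangle threshold p ~ 1/n. Asymptotically E[X] → c³/6 = 5³/6 = 125/6 ≈ 20.8333, a bounded constant. In this regime the triangle count is asymptotically Poisson(c³/6).

E[X] ≈ 20.4318; in regime p = Θ(1/n^{1}) E[X] stays bounded (at the triangle threshold p ~ 1/n).


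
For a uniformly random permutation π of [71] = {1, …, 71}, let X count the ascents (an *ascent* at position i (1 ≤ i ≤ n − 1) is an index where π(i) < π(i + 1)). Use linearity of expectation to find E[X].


Write X = Σ X_I over i = 1, …, 70, with X_I the indicator of one ascent.
There are 70 indicators.
For each fixed i, the pair (π(i), π(i+1)) is a uniformly random ordered pair of distinct values from {1, …, 71}; by symmetry P[π(i) < π(i+1)] = 1/2.
By linearity: E[X] = 70 · (1/2) = (71 − 1) · (1/2) = 35 ≈ 35.000.

E[X] = 35 = 35.000.


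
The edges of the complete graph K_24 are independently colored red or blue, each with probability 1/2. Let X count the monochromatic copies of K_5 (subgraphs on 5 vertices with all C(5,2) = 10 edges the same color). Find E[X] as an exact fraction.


Let X = Σ_S X_S over the C(24, 5) = 42504 subsets S of size 5, where X_S = 1 if the K_5 on S is monochromatic.
For a fixed S, the K_5 on S has C(5, 2) = 10 edges. P[all 10 edges red] = (1/2)^10, and likewise for blue, so P[monochromatic] = 2·(1/2)^10 = 2^{1 − 10} = 1/512.
By linearity: E[X] = C(24, 5) · 2^{1 − 10} = 42504 · 1/512 = 5313/64.
Numerically: E[X] ≈ 83.01562.

E[X] = C(24,5)·2^(1−C(5,2)) = 5313/64 ≈ 83.01562.


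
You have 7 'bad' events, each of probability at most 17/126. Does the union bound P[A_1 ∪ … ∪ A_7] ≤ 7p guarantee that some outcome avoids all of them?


Union bound: P[∪_{i=1}^{7} A_i] ≤ Σ_i P[A_i] ≤ 7·p = 7·(17/126) = 17/18.
Numerically: 17/18 ≈ 0.944444.
Is 17/18 < 1? YES.
Since P[∪ A_i] ≤ 17/18 < 1, the complement has P[∩ A_i^c] ≥ 1 − 17/18 = 1/18 > 0, so some outcome avoids every A_i.

7·p = 17/18 ≈ 0.944444; existence CERTIFIED by the union bound.


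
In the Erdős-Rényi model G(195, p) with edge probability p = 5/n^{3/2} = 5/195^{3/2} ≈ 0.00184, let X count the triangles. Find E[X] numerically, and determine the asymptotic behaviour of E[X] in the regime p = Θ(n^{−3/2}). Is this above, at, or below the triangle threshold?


Number of potential triangles: C(195, 3) = 1216865.
Each occurs with probability p³ ≈ (0.00184)³ ≈ 6.19091e-09.
By linearity: E[X] = C(195, 3)·p³ ≈ 1216865 · 6.19091e-09 ≈ 0.008.
Since α = 3/2 > 1, p = c/n^{3/2} = o(1/n) is below the triangle threshold p ~ 1/n. Asymptotically E[X] ~ (c³/6)·n^{3(1−α)} = (5³/6)·n^{-1.5} → 0, so by Markov's inequality G has no triangles w.h.p.

E[X] ≈ 0.008; in regime p = Θ(1/n^{3/2}) E[X] tends to 0 (below the triangle threshold p ~ 1/n).


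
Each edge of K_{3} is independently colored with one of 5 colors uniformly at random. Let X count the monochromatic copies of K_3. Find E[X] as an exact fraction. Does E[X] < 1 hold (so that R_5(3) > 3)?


E[X] = C(3, 3) · 5^{1 − 3} = 1 · 5^{−2} = 1/25.
As a reduced fraction: E[X] = 1/25 ≈ 0.0400.
Is E[X] < 1? YES.
Since E[X] < 1, there exists a 5-coloring of K_{3} with no monochromatic K_3; hence R_5(3) > 3.

E[X] = 1/25 ≈ 0.0400; E[X] < 1, so R_5(3) > 3.


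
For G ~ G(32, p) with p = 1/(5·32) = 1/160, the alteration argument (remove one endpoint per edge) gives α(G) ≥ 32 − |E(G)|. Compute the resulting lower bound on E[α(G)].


E[|E(G)|] = C(32, 2)·p = 496 · (1/160) = 31/10.
E[α(G)] ≥ n − E[|E(G)|] = 32 − 31/10 = 289/10.
Numerically: ≈ 28.9000.
(This is only a lower bound; the true E[α(G)] may be larger.)

E[α(G)] ≥ 289/10 ≈ 28.9000.


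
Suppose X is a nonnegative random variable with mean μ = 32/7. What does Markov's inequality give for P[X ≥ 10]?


μ = E[X] = 32/7, a = 10.
Markov: P[X ≥ 10] ≤ μ/a = (32/7)/10 = 16/35.
Numerically: ≈ 0.4571.
(Since a = 10 > μ = 4.5714, the bound 16/35 is < 1 and informative.)

P[X ≥ 10] ≤ 16/35 ≈ 0.4571.


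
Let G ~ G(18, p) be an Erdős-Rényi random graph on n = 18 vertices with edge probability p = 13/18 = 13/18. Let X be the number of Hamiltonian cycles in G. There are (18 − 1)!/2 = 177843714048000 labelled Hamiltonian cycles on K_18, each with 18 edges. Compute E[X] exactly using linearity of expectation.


K_18 has (18 − 1)!/2 = 177843714048000 labelled Hamiltonian cycles.
For each such Hamiltonian cycle H, let X_H = 1 if all 18 edges of H are present in G. Then P[X_H = 1] = p^{18} = (13/18)^{18} = 112455406951957393129/39346408075296537575424.
By linearity: E[X] = Σ_H E[X_H] = 177843714048000 · p^{18} = 177843714048000 · 112455406951957393129/39346408075296537575424 = 1674446952588776589016668875/3294258113514384.
Numerically: E[X] ≈ 5.08e+11.

E[X] = 177843714048000 · (13/18)^{18} = 1674446952588776589016668875/3294258113514384 ≈ 5.08e+11.


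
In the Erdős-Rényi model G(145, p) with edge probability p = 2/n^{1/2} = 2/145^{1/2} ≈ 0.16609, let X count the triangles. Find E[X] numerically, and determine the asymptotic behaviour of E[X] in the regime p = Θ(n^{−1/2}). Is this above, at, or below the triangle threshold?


Number of potential triangles: C(145, 3) = 497640.
Each occurs with probability p³ ≈ (0.16609)³ ≈ 4.5818196e-03.
By linearity: E[X] = C(145, 3)·p³ ≈ 497640 · 4.5818196e-03 ≈ 2280.09669.
Since α = 1/2 < 1, p = c/n^{1/2} ≫ 1/n is above the triangle threshold p ~ 1/n. Asymptotically E[X] ~ (c³/6)·n^{3(1−α)} = (2³/6)·n^{1.5} → ∞; triangles are abundant w.h.p.

E[X] ≈ 2280.09669; in regime p = Θ(1/n^{1/2}) E[X] diverges (above the triangle threshold p ~ 1/n).


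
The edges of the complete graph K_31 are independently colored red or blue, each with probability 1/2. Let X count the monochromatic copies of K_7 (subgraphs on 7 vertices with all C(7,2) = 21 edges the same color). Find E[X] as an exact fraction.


Let X = Σ_S X_S over the C(31, 7) = 2629575 subsets S of size 7, where X_S = 1 if the K_7 on S is monochromatic.
For a fixed S, the K_7 on S has C(7, 2) = 21 edges. P[all 21 edges red] = (1/2)^21, and likewise for blue, so P[monochromatic] = 2·(1/2)^21 = 2^{1 − 21} = 1/1048576.
By linearity of expectation: E[X] = C(31, 7) · 2^{1 − 21} = 2629575 · 1/1048576 = 2629575/1048576.
Numerically: E[X] ≈ 2.508.

E[X] = C(31,7)·2^(1−C(7,2)) = 2629575/1048576 ≈ 2.508.


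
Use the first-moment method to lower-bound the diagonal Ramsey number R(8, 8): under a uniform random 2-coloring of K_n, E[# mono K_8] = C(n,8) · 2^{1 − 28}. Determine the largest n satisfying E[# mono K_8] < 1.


We need C(n, 8) · 2^{1 − 28} < 1, i.e. C(n, 8) < 2^{28 − 1} = 134217728.
Check values of n near the boundary:
  n = 36: C(36, 8) = 30260340; 30260340 < 134217728? YES
  n = 37: C(37, 8) = 38608020; 38608020 < 134217728? YES
  n = 38: C(38, 8) = 48903492; 48903492 < 134217728? YES
  n = 39: C(39, 8) = 61523748; 61523748 < 134217728? YES
  n = 40: C(40, 8) = 76904685; 76904685 < 134217728? YES
  n = 41: C(41, 8) = 95548245; 95548245 < 134217728? YES
  n = 42: C(42, 8) = 118030185; 118030185 < 134217728? YES
  n = 43: C(43, 8) = 145008513; 145008513 < 134217728? NO
The largest n with C(n, 8) < 134217728 is n = 42 (where E[X] = 118030185/134217728 ≈ 0.879). Hence R(8, 8) > 42, i.e. R(8, 8) ≥ 43.

Largest n = 42; hence R(8, 8) > 42.


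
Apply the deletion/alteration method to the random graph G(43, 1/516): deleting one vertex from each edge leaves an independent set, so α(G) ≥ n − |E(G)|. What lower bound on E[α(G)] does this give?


E[|E(G)|] = C(43, 2)·p = 903 · (1/516) = 7/4.
E[α(G)] ≥ n − E[|E(G)|] = 43 − 7/4 = 165/4.
Numerically: ≈ 41.2500.
(This is only a lower bound; the true E[α(G)] may be larger.)

E[α(G)] ≥ 165/4 ≈ 41.2500.


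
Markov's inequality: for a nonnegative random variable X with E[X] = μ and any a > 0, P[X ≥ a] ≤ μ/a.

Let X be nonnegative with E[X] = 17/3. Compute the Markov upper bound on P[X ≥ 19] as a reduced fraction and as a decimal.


μ = E[X] = 17/3, a = 19.
Markov: P[X ≥ 19] ≤ μ/a = (17/3)/19 = 17/57.
Numerically: ≈ 0.2982.
(Since a = 19 > μ = 5.6667, the bound 17/57 is < 1 and informative.)

P[X ≥ 19] ≤ 17/57 ≈ 0.2982.


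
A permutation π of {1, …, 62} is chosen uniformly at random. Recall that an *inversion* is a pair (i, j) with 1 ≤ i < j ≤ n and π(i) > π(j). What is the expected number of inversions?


Write X = Σ X_I over the C(62, 2) = 1891 pairs i < j, with X_I the indicator of one inversion.
There are 1891 indicators.
For each fixed pair i < j, the values π(i) and π(j) are two distinct elements of {1, …, 62} in uniformly random order; by symmetry P[π(i) > π(j)] = 1/2.
By linearity: E[X] = 1891 · (1/2) = C(62, 2) · (1/2) = 1891/2 = 1891/2 ≈ 945.50000.

E[X] = 1891/2 = 945.50000.


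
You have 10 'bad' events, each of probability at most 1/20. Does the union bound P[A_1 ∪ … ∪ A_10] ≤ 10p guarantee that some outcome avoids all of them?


Union bound: P[∪_{i=1}^{10} A_i] ≤ Σ_i P[A_i] ≤ 10·p = 10·(1/20) = 1/2.
Numerically: 1/2 ≈ 0.5000.
Is 1/2 < 1? YES.
Since P[∪ A_i] ≤ 1/2 < 1, the complement has P[∩ A_i^c] ≥ 1 − 1/2 = 1/2 > 0, so some outcome avoids every A_i.

10·p = 1/2 ≈ 0.5000; existence CERTIFIED by the union bound.


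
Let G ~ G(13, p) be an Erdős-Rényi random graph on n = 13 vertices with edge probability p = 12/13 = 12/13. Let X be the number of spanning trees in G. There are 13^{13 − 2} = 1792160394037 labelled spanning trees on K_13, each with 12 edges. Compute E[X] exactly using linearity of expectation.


K_13 has 13^{13 − 2} = 1792160394037 labelled spanning trees.
For each such spanning tree H, let X_H = 1 if all 12 edges of H are present in G. Then P[X_H = 1] = p^{12} = (12/13)^{12} = 8916100448256/23298085122481.
Summing the indicators: E[X] = Σ_H E[X_H] = 1792160394037 · p^{12} = 1792160394037 · 8916100448256/23298085122481 = 8916100448256/13.
Numerically: E[X] ≈ 6.85854e+11.

E[X] = 1792160394037 · (12/13)^{12} = 8916100448256/13 ≈ 6.85854e+11.


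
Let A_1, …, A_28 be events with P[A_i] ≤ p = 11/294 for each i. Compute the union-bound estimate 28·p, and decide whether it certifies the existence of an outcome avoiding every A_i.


Union bound: P[∪_{i=1}^{28} A_i] ≤ Σ_i P[A_i] ≤ 28·p = 28·(11/294) = 22/21.
Numerically: 22/21 ≈ 1.048.
Is 22/21 < 1? NO.
Since the bound 22/21 is ≥ 1, the union bound is uninformative here; it does NOT by itself certify existence.

28·p = 22/21 ≈ 1.048; existence NOT certified by the union bound.


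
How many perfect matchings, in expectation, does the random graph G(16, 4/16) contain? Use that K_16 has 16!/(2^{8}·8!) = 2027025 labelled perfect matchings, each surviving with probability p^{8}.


K_16 has 16!/(2^{8}·8!) = 2027025 labelled perfect matchings.
For each such perfect matching H, let X_H = 1 if all 8 edges of H are present in G. Then P[X_H = 1] = p^{8} = (1/4)^{8} = 1/65536.
By linearity: E[X] = Σ_H E[X_H] = 2027025 · p^{8} = 2027025 · 1/65536 = 2027025/65536.
Numerically: E[X] ≈ 30.93.

E[X] = 2027025 · (1/4)^{8} = 2027025/65536 ≈ 30.93.


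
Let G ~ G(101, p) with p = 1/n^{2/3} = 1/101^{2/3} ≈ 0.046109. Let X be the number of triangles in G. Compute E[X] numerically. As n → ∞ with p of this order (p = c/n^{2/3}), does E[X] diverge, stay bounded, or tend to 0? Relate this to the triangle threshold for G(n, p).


Number of potential triangles: C(101, 3) = 166650.
Each occurs with probability p³ ≈ (0.046109)³ ≈ 9.8029605e-05.
By linearity: E[X] = C(101, 3)·p³ ≈ 166650 · 9.8029605e-05 ≈ 16.33663.
Since α = 2/3 < 1, p = c/n^{2/3} ≫ 1/n is above the triangle threshold p ~ 1/n. Asymptotically E[X] ~ (c³/6)·n^{3(1−α)} = (1³/6)·n^{1} → ∞; triangles are abundant w.h.p.

E[X] ≈ 16.33663; in regime p = Θ(1/n^{2/3}) E[X] diverges (above the triangle threshold p ~ 1/n).


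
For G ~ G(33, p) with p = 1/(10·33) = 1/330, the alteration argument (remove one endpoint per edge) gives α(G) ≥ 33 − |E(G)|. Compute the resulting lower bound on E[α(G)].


E[|E(G)|] = C(33, 2)·p = 528 · (1/330) = 8/5.
E[α(G)] ≥ n − E[|E(G)|] = 33 − 8/5 = 157/5.
Numerically: ≈ 31.400.
(This is only a lower bound; the true E[α(G)] may be larger.)

E[α(G)] ≥ 157/5 ≈ 31.400.


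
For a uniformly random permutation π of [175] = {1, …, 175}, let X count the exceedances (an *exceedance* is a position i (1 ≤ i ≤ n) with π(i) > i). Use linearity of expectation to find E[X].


Write X = Σ_{i=1}^{175} X_i, where X_i = 1_{π(i) > i}.
For each fixed i, π(i) is uniform over {1, …, 175} (marginal of a uniform permutation), so P[π(i) > i] = (n − i)/n. Summing: Σ_{i=1}^{175} (n − i)/n = (0 + 1 + … + 174)/175 = 175(175 − 1)/(2·175) = (175 − 1)/2.
Hence E[X] = Σ_{i=1}^{175} (175 − i)/175 = 87 ≈ 87.000.

E[X] = 87 = 87.000.


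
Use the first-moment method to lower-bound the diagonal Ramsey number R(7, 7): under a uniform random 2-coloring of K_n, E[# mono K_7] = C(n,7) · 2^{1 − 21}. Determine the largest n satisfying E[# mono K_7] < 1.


We need C(n, 7) · 2^{1 − 21} < 1, i.e. C(n, 7) < 2^{21 − 1} = 1048576.
Check values of n near the boundary:
  n = 24: C(24, 7) = 346104; 346104 < 1048576? YES
  n = 25: C(25, 7) = 480700; 480700 < 1048576? YES
  n = 26: C(26, 7) = 657800; 657800 < 1048576? YES
  n = 27: C(27, 7) = 888030; 888030 < 1048576? YES
  n = 28: C(28, 7) = 1184040; 1184040 < 1048576? NO
  n = 29: C(29, 7) = 1560780; 1560780 < 1048576? NO
  n = 30: C(30, 7) = 2035800; 2035800 < 1048576? NO
The largest n with C(n, 7) < 1048576 is n = 27 (where E[X] = 444015/524288 ≈ 0.847). Hence R(7, 7) > 27, i.e. R(7, 7) ≥ 28.

Largest n = 27; hence R(7, 7) > 27.


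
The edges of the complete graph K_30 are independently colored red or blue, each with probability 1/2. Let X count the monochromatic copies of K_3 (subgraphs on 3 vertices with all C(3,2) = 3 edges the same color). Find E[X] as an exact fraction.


Let X = Σ_S X_S over the C(30, 3) = 4060 subsets S of size 3, where X_S = 1 if the K_3 on S is monochromatic.
For a fixed S, the K_3 on S has C(3, 2) = 3 edges. P[all 3 edges red] = (1/2)^3, and likewise for blue, so P[monochromatic] = 2·(1/2)^3 = 2^{1 − 3} = 1/4.
Summing: E[X] = C(30, 3) · 2^{1 − 3} = 4060 · 1/4 = 1015.
Numerically: E[X] ≈ 1015.0000.

E[X] = C(30,3)·2^(1−C(3,2)) = 1015 ≈ 1015.0000.


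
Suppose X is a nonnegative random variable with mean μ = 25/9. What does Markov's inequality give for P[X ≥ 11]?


μ = E[X] = 25/9, a = 11.
Markov: P[X ≥ 11] ≤ μ/a = (25/9)/11 = 25/99.
Numerically: ≈ 0.252525.
(Since a = 11 > μ = 2.777778, the bound 25/99 is < 1 and informative.)

P[X ≥ 11] ≤ 25/99 ≈ 0.252525.


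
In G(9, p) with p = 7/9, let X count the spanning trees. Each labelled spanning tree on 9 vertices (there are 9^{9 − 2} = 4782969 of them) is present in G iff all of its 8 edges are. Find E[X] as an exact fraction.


K_9 has 9^{9 − 2} = 4782969 labelled spanning trees.
For each such spanning tree H, let X_H = 1 if all 8 edges of H are present in G. Then P[X_H = 1] = p^{8} = (7/9)^{8} = 5764801/43046721.
By linearity: E[X] = Σ_H E[X_H] = 4782969 · p^{8} = 4782969 · 5764801/43046721 = 5764801/9.
Numerically: E[X] ≈ 6.41e+05.

E[X] = 4782969 · (7/9)^{8} = 5764801/9 ≈ 6.41e+05.


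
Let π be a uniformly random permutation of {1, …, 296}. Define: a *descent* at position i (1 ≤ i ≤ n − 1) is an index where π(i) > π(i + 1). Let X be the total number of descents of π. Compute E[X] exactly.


Write X = Σ X_I over i = 1, …, 295, with X_I the indicator of one descent.
There are 295 indicators.
For each fixed i, the pair (π(i), π(i+1)) is a uniformly random ordered pair of distinct values from {1, …, 296}; by symmetry P[π(i) > π(i+1)] = 1/2.
By linearity: E[X] = 295 · (1/2) = (296 − 1) · (1/2) = 295/2 ≈ 147.500000.

E[X] = 295/2 = 147.500000.


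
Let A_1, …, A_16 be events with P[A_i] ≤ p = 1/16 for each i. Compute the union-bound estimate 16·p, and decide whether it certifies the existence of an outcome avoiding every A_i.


Union bound: P[∪_{i=1}^{16} A_i] ≤ Σ_i P[A_i] ≤ 16·p = 16·(1/16) = 1.
Numerically: 1 ≈ 1.000.
Is 1 < 1? NO.
Since the bound 1 is ≥ 1, the union bound is uninformative here; it does NOT by itself certify existence.

16·p = 1 ≈ 1.000; existence NOT certified by the union bound.


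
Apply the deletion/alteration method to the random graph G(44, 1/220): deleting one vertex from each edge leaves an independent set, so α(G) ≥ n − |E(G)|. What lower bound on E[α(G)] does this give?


E[|E(G)|] = C(44, 2)·p = 946 · (1/220) = 43/10.
E[α(G)] ≥ n − E[|E(G)|] = 44 − 43/10 = 397/10.
Numerically: ≈ 39.70000.
(This is only a lower bound; the true E[α(G)] may be larger.)

E[α(G)] ≥ 397/10 ≈ 39.70000.


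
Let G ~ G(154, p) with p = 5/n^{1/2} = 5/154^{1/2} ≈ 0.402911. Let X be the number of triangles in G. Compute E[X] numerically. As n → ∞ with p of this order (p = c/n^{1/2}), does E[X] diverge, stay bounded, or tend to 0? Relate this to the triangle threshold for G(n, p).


Number of potential triangles: C(154, 3) = 596904.
Each occurs with probability p³ ≈ (0.402911)³ ≈ 6.54077081e-02.
By linearity: E[X] = C(154, 3)·p³ ≈ 596904 · 6.54077081e-02 ≈ 39042.122607.
Since α = 1/2 < 1, p = c/n^{1/2} ≫ 1/n is above the triangle threshold p ~ 1/n. Asymptotically E[X] ~ (c³/6)·n^{3(1−α)} = (5³/6)·n^{1.5} → ∞; triangles are abundant w.h.p.

E[X] ≈ 39042.122607; in regime p = Θ(1/n^{1/2}) E[X] diverges (above the triangle threshold p ~ 1/n).


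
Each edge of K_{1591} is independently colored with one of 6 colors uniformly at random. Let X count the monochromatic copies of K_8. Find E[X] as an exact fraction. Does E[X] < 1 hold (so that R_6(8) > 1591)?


E[X] = C(1591, 8) · 6^{1 − 28} = 1000427749141189953870 · 6^{−27} = 1000427749141189953870/1023490369077469249536.
As a reduced fraction: E[X] = 55579319396732775215/56860576059859402752 ≈ 0.97747.
Is E[X] < 1? YES.
Since E[X] < 1, there exists a 6-coloring of K_{1591} with no monochromatic K_8; hence R_6(8) > 1591.

E[X] = 55579319396732775215/56860576059859402752 ≈ 0.97747; E[X] < 1, so R_6(8) > 1591.


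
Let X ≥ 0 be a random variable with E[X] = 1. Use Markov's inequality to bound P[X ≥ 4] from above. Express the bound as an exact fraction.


μ = E[X] = 1, a = 4.
Markov: P[X ≥ 4] ≤ μ/a = (1)/4 = 1/4.
Numerically: ≈ 0.2500.
(Since a = 4 > μ = 1.0000, the bound 1/4 is < 1 and informative.)

P[X ≥ 4] ≤ 1/4 ≈ 0.2500.


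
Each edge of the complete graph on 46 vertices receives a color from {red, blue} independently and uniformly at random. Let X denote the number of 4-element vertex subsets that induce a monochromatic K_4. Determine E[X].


Let X = Σ_S X_S over the C(46, 4) = 163185 subsets S of size 4, where X_S = 1 if the K_4 on S is monochromatic.
For a fixed S, the K_4 on S has C(4, 2) = 6 edges. P[all 6 edges red] = (1/2)^6, and likewise for blue, so P[monochromatic] = 2·(1/2)^6 = 2^{1 − 6} = 1/32.
Summing: E[X] = C(46, 4) · 2^{1 − 6} = 163185 · 1/32 = 163185/32.
Numerically: E[X] ≈ 5099.53125.

E[X] = C(46,4)·2^(1−C(4,2)) = 163185/32 ≈ 5099.53125.


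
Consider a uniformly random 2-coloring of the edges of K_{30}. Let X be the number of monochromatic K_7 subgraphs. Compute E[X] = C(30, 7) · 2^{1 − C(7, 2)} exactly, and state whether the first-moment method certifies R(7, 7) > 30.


E[X] = C(30, 7) · 2^{1 − 21} = 2035800 · 2^{−20} = 2035800/1048576.
As a reduced fraction: E[X] = 254475/131072 ≈ 1.9415.
Is E[X] < 1? NO.
Since E[X] ≥ 1, the first-moment bound is inconclusive at n = 30; it does NOT by itself certify R(7, 7) > 30.

E[X] = 254475/131072 ≈ 1.9415; E[X] ≥ 1; first-moment method inconclusive here.


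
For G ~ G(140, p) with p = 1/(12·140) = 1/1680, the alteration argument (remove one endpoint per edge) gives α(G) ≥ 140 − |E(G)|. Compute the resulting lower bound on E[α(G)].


E[|E(G)|] = C(140, 2)·p = 9730 · (1/1680) = 139/24.
E[α(G)] ≥ n − E[|E(G)|] = 140 − 139/24 = 3221/24.
Numerically: ≈ 134.208.
(This is only a lower bound; the true E[α(G)] may be larger.)

E[α(G)] ≥ 3221/24 ≈ 134.208.


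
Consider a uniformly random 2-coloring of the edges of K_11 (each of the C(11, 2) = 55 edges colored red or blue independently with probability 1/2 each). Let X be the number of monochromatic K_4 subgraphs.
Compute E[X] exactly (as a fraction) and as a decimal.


Let X = Σ_S X_S over the C(11, 4) = 330 subsets S of size 4, where X_S = 1 if the K_4 on S is monochromatic.
For a fixed S, the K_4 on S has C(4, 2) = 6 edges. P[all 6 edges red] = (1/2)^6, and likewise for blue, so P[monochromatic] = 2·(1/2)^6 = 2^{1 − 6} = 1/32.
By linearity of expectation: E[X] = C(11, 4) · 2^{1 − 6} = 330 · 1/32 = 165/16.
Numerically: E[X] ≈ 10.31250.

E[X] = C(11,4)·2^(1−C(4,2)) = 165/16 ≈ 10.31250.


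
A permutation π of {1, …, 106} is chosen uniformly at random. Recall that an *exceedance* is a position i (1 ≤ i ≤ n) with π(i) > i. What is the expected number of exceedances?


Write X = Σ_{i=1}^{106} X_i, where X_i = 1_{π(i) > i}.
For each fixed i, π(i) is uniform over {1, …, 106} (marginal of a uniform permutation), so P[π(i) > i] = (n − i)/n. Summing: Σ_{i=1}^{106} (n − i)/n = (0 + 1 + … + 105)/106 = 106(106 − 1)/(2·106) = (106 − 1)/2.
Hence E[X] = Σ_{i=1}^{106} (106 − i)/106 = 105/2 ≈ 52.500.

E[X] = 105/2 = 52.500.


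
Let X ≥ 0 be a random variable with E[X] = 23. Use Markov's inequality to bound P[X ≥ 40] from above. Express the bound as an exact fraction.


μ = E[X] = 23, a = 40.
Markov: P[X ≥ 40] ≤ μ/a = (23)/40 = 23/40.
Numerically: ≈ 0.575.
(Since a = 40 > μ = 23.000, the bound 23/40 is < 1 and informative.)

P[X ≥ 40] ≤ 23/40 ≈ 0.575.


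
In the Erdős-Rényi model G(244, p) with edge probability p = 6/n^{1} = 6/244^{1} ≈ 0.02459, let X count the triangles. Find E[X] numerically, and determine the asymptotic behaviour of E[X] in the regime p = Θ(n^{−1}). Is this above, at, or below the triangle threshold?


Number of potential triangles: C(244, 3) = 2391444.
Each occurs with probability p³ ≈ (0.02459)³ ≈ 1.486909e-05.
By linearity: E[X] = C(244, 3)·p³ ≈ 2391444 · 1.486909e-05 ≈ 35.5586.
Here α = 1, so p = 6/n is exactly at the triangle threshold p ~ 1/n. Asymptotically E[X] → c³/6 = 6³/6 = 36 ≈ 36.0000, a bounded constant. In this regime the triangle count is asymptotically Poisson(c³/6).

E[X] ≈ 35.5586; in regime p = Θ(1/n^{1}) E[X] stays bounded (at the triangle threshold p ~ 1/n).


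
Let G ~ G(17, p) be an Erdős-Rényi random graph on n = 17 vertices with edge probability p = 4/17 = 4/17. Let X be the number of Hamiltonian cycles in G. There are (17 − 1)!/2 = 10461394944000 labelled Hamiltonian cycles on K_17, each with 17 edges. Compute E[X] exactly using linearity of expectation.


K_17 has (17 − 1)!/2 = 10461394944000 labelled Hamiltonian cycles.
For each such Hamiltonian cycle H, let X_H = 1 if all 17 edges of H are present in G. Then P[X_H = 1] = p^{17} = (4/17)^{17} = 17179869184/827240261886336764177.
By linearity of expectation: E[X] = Σ_H E[X_H] = 10461394944000 · p^{17} = 10461394944000 · 17179869184/827240261886336764177 = 179725396620079005696000/827240261886336764177.
Numerically: E[X] ≈ 217.3.

E[X] = 10461394944000 · (4/17)^{17} = 179725396620079005696000/827240261886336764177 ≈ 217.3.


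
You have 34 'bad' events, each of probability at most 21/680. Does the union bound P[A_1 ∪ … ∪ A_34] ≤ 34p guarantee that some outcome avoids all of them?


Union bound: P[∪_{i=1}^{34} A_i] ≤ Σ_i P[A_i] ≤ 34·p = 34·(21/680) = 21/20.
Numerically: 21/20 ≈ 1.050000.
Is 21/20 < 1? NO.
Since the bound 21/20 is ≥ 1, the union bound is uninformative here; it does NOT by itself certify existence.

34·p = 21/20 ≈ 1.050000; existence NOT certified by the union bound.


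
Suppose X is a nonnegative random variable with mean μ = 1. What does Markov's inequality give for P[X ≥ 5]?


μ = E[X] = 1, a = 5.
Markov: P[X ≥ 5] ≤ μ/a = (1)/5 = 1/5.
Numerically: ≈ 0.2000.
(Since a = 5 > μ = 1.0000, the bound 1/5 is < 1 and informative.)

P[X ≥ 5] ≤ 1/5 ≈ 0.2000.


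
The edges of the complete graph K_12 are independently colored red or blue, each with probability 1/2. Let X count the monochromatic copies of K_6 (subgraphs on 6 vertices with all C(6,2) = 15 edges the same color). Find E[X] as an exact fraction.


Let X = Σ_S X_S over the C(12, 6) = 924 subsets S of size 6, where X_S = 1 if the K_6 on S is monochromatic.
For a fixed S, the K_6 on S has C(6, 2) = 15 edges. P[all 15 edges red] = (1/2)^15, and likewise for blue, so P[monochromatic] = 2·(1/2)^15 = 2^{1 − 15} = 1/16384.
By linearity: E[X] = C(12, 6) · 2^{1 − 15} = 924 · 1/16384 = 231/4096.
Numerically: E[X] ≈ 0.05640.

E[X] = C(12,6)·2^(1−C(6,2)) = 231/4096 ≈ 0.05640.


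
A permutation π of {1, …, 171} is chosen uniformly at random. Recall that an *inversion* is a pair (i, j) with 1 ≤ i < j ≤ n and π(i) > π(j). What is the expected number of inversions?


Write X = Σ X_I over the C(171, 2) = 14535 pairs i < j, with X_I the indicator of one inversion.
There are 14535 indicators.
For each fixed pair i < j, the values π(i) and π(j) are two distinct elements of {1, …, 171} in uniformly random order; by symmetry P[π(i) > π(j)] = 1/2.
By linearity: E[X] = 14535 · (1/2) = C(171, 2) · (1/2) = 14535/2 = 14535/2 ≈ 7267.500000.

E[X] = 14535/2 = 7267.500000.


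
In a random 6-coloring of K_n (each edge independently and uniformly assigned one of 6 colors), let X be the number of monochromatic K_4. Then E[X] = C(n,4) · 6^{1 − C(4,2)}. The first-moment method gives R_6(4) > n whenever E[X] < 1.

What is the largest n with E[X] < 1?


We need C(n, 4) · 6^{1 − 6} < 1, i.e. C(n, 4) < 6^{6 − 1} = 7776.
Check values of n near the boundary:
  n = 20: C(20, 4) = 4845; 4845 < 7776? YES
  n = 21: C(21, 4) = 5985; 5985 < 7776? YES
  n = 22: C(22, 4) = 7315; 7315 < 7776? YES
  n = 23: C(23, 4) = 8855; 8855 < 7776? NO
  n = 24: C(24, 4) = 10626; 10626 < 7776? NO
The largest n with C(n, 4) < 7776 is n = 22 (where E[X] = 7315/7776 ≈ 0.940715). Hence R_6(4) > 22, i.e. R_6(4) ≥ 23.

Largest n = 22; hence R_6(4) > 22.


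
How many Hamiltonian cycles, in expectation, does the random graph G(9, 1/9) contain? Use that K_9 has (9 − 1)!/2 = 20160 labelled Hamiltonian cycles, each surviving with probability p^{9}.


K_9 has (9 − 1)!/2 = 20160 labelled Hamiltonian cycles.
For each such Hamiltonian cycle H, let X_H = 1 if all 9 edges of H are present in G. Then P[X_H = 1] = p^{9} = (1/9)^{9} = 1/387420489.
By linearity of expectation: E[X] = Σ_H E[X_H] = 20160 · p^{9} = 20160 · 1/387420489 = 2240/43046721.
Numerically: E[X] ≈ 5.20365e-05.

E[X] = 20160 · (1/9)^{9} = 2240/43046721 ≈ 5.20365e-05.


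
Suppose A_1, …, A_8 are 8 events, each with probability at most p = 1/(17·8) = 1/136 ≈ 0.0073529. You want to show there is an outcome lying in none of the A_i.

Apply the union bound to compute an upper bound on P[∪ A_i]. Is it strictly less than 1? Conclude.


Union bound: P[∪_{i=1}^{8} A_i] ≤ Σ_i P[A_i] ≤ 8·p = 8·(1/136) = 1/17.
Numerically: 1/17 ≈ 0.0588235.
Is 1/17 < 1? YES.
Since P[∪ A_i] ≤ 1/17 < 1, the complement has P[∩ A_i^c] ≥ 1 − 1/17 = 16/17 > 0, so some outcome avoids every A_i.

8·p = 1/17 ≈ 0.0588235; existence CERTIFIED by the union bound.


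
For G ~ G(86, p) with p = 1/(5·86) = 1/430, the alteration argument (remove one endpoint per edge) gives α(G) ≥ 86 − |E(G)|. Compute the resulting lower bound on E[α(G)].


E[|E(G)|] = C(86, 2)·p = 3655 · (1/430) = 17/2.
E[α(G)] ≥ n − E[|E(G)|] = 86 − 17/2 = 155/2.
Numerically: ≈ 77.50000.
(This is only a lower bound; the true E[α(G)] may be larger.)

E[α(G)] ≥ 155/2 ≈ 77.50000.


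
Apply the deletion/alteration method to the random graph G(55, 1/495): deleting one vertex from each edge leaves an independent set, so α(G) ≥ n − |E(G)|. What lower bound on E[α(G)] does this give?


E[|E(G)|] = C(55, 2)·p = 1485 · (1/495) = 3.
E[α(G)] ≥ n − E[|E(G)|] = 55 − 3 = 52.
Numerically: ≈ 52.000.
(This is only a lower bound; the true E[α(G)] may be larger.)

E[α(G)] ≥ 52 ≈ 52.000.


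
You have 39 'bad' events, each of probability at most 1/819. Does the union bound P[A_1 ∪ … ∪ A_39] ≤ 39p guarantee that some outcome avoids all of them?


Union bound: P[∪_{i=1}^{39} A_i] ≤ Σ_i P[A_i] ≤ 39·p = 39·(1/819) = 1/21.
Numerically: 1/21 ≈ 0.047619.
Is 1/21 < 1? YES.
Since P[∪ A_i] ≤ 1/21 < 1, the complement has P[∩ A_i^c] ≥ 1 − 1/21 = 20/21 > 0, so some outcome avoids every A_i.

39·p = 1/21 ≈ 0.047619; existence CERTIFIED by the union bound.


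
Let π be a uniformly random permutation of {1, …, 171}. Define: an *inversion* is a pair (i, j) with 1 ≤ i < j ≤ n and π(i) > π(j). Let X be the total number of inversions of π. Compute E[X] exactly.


Write X = Σ X_I over the C(171, 2) = 14535 pairs i < j, with X_I the indicator of one inversion.
There are 14535 indicators.
For each fixed pair i < j, the values π(i) and π(j) are two distinct elements of {1, …, 171} in uniformly random order; by symmetry P[π(i) > π(j)] = 1/2.
By linearity: E[X] = 14535 · (1/2) = C(171, 2) · (1/2) = 14535/2 = 14535/2 ≈ 7267.5000.

E[X] = 14535/2 = 7267.5000.


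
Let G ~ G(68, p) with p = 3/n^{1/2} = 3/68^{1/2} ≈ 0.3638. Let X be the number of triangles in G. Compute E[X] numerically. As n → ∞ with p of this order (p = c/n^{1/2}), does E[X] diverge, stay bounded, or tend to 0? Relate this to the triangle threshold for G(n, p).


Number of potential triangles: C(68, 3) = 50116.
Each occurs with probability p³ ≈ (0.3638)³ ≈ 4.815045e-02.
By linearity: E[X] = C(68, 3)·p³ ≈ 50116 · 4.815045e-02 ≈ 2413.1082.
Since α = 1/2 < 1, p = c/n^{1/2} ≫ 1/n is above the triangle threshold p ~ 1/n. Asymptotically E[X] ~ (c³/6)·n^{3(1−α)} = (3³/6)·n^{1.5} → ∞; triangles are abundant w.h.p.

E[X] ≈ 2413.1082; in regime p = Θ(1/n^{1/2}) E[X] diverges (above the triangle threshold p ~ 1/n).


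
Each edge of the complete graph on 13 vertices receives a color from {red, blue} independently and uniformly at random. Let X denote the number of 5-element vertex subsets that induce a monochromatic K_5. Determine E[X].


Let X = Σ_S X_S over the C(13, 5) = 1287 subsets S of size 5, where X_S = 1 if the K_5 on S is monochromatic.
For a fixed S, the K_5 on S has C(5, 2) = 10 edges. P[all 10 edges red] = (1/2)^10, and likewise for blue, so P[monochromatic] = 2·(1/2)^10 = 2^{1 − 10} = 1/512.
Summing: E[X] = C(13, 5) · 2^{1 − 10} = 1287 · 1/512 = 1287/512.
Numerically: E[X] ≈ 2.513672.

E[X] = C(13,5)·2^(1−C(5,2)) = 1287/512 ≈ 2.513672.


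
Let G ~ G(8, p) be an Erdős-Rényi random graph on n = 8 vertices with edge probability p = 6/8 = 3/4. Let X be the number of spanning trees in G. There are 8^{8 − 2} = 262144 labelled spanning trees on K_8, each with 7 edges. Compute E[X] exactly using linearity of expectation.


K_8 has 8^{8 − 2} = 262144 labelled spanning trees.
For each such spanning tree H, let X_H = 1 if all 7 edges of H are present in G. Then P[X_H = 1] = p^{7} = (3/4)^{7} = 2187/16384.
By linearity: E[X] = Σ_H E[X_H] = 262144 · p^{7} = 262144 · 2187/16384 = 34992.
Numerically: E[X] ≈ 3.5e+04.

E[X] = 262144 · (3/4)^{7} = 34992 ≈ 3.5e+04.


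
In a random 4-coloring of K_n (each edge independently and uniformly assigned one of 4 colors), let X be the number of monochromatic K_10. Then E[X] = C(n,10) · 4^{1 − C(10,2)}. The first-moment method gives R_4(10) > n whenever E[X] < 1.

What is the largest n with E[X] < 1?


We need C(n, 10) · 4^{1 − 45} < 1, i.e. C(n, 10) < 4^{45 − 1} = 309485009821345068724781056.
Check values of n near the boundary:
  n = 2021: C(2021, 10) = 306347841644770462864800616; 306347841644770462864800616 < 309485009821345068724781056? YES
  n = 2022: C(2022, 10) = 307870445231474093395937796; 307870445231474093395937796 < 309485009821345068724781056? YES
  n = 2023: C(2023, 10) = 309399856285778485315440716; 309399856285778485315440716 < 309485009821345068724781056? YES
  n = 2024: C(2024, 10) = 310936101848269937576192656; 310936101848269937576192656 < 309485009821345068724781056? NO
  n = 2025: C(2025, 10) = 312479209053472269772600560; 312479209053472269772600560 < 309485009821345068724781056? NO
The largest n with C(n, 10) < 309485009821345068724781056 is n = 2023 (where E[X] = 77349964071444621328860179/77371252455336267181195264 ≈ 0.99972). Hence R_4(10) > 2023, i.e. R_4(10) ≥ 2024.

Largest n = 2023; hence R_4(10) > 2023.


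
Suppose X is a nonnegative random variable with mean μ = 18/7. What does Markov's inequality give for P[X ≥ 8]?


μ = E[X] = 18/7, a = 8.
Markov: P[X ≥ 8] ≤ μ/a = (18/7)/8 = 9/28.
Numerically: ≈ 0.3214.
(Since a = 8 > μ = 2.5714, the bound 9/28 is < 1 and informative.)

P[X ≥ 8] ≤ 9/28 ≈ 0.3214.


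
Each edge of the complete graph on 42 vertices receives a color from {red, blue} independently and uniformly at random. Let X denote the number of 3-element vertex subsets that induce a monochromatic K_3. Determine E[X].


Let X = Σ_S X_S over the C(42, 3) = 11480 subsets S of size 3, where X_S = 1 if the K_3 on S is monochromatic.
For a fixed S, the K_3 on S has C(3, 2) = 3 edges. P[all 3 edges red] = (1/2)^3, and likewise for blue, so P[monochromatic] = 2·(1/2)^3 = 2^{1 − 3} = 1/4.
Summing: E[X] = C(42, 3) · 2^{1 − 3} = 11480 · 1/4 = 2870.
Numerically: E[X] ≈ 2870.00000.

E[X] = C(42,3)·2^(1−C(3,2)) = 2870 ≈ 2870.00000.


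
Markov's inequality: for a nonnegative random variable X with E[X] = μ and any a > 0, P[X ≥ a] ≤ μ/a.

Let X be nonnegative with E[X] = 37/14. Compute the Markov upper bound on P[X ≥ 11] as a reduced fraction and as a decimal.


μ = E[X] = 37/14, a = 11.
Markov: P[X ≥ 11] ≤ μ/a = (37/14)/11 = 37/154.
Numerically: ≈ 0.240260.
(Since a = 11 > μ = 2.642857, the bound 37/154 is < 1 and informative.)

P[X ≥ 11] ≤ 37/154 ≈ 0.240260.


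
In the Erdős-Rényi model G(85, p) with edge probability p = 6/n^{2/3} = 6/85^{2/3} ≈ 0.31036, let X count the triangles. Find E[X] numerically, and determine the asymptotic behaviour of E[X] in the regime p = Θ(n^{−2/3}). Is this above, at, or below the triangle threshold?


Number of potential triangles: C(85, 3) = 98770.
Each occurs with probability p³ ≈ (0.31036)³ ≈ 2.9896194e-02.
By linearity: E[X] = C(85, 3)·p³ ≈ 98770 · 2.9896194e-02 ≈ 2952.84706.
Since α = 2/3 < 1, p = c/n^{2/3} ≫ 1/n is above the triangle threshold p ~ 1/n. Asymptotically E[X] ~ (c³/6)·n^{3(1−α)} = (6³/6)·n^{1} → ∞; triangles are abundant w.h.p.

E[X] ≈ 2952.84706; in regime p = Θ(1/n^{2/3}) E[X] diverges (above the triangle threshold p ~ 1/n).


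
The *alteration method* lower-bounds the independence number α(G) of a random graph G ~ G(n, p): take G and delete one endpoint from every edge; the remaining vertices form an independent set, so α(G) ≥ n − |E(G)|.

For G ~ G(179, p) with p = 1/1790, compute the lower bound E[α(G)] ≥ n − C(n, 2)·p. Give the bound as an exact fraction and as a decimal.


E[|E(G)|] = C(179, 2)·p = 15931 · (1/1790) = 89/10.
E[α(G)] ≥ n − E[|E(G)|] = 179 − 89/10 = 1701/10.
Numerically: ≈ 170.100000.
(This is only a lower bound; the true E[α(G)] may be larger.)

E[α(G)] ≥ 1701/10 ≈ 170.100000.
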